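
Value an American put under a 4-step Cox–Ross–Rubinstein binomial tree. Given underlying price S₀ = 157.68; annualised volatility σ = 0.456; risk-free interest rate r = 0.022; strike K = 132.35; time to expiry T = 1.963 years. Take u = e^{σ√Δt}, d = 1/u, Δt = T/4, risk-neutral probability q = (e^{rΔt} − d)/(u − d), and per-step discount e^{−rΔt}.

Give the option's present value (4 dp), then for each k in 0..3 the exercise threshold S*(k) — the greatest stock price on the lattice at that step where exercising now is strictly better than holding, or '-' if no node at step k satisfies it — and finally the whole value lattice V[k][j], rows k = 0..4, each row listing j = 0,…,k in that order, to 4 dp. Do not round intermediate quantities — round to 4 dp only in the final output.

price = 23.3708
boundary = - - - 60.4753
tree:
23.3708
35.4184 8.4619
51.8228 15.2072 0.0000
71.8747 27.3292 0.0000 0.0000
88.4115 49.1141 0.0000 0.0000 0.0000

params: Δt=0.49075 u=1.37636 d=0.72655 q=0.43752 e^(-rΔt)=0.98926
t_4 payoffs: 88.4115 49.1141 0.0000 0.0000 0.0000
t_3: node(3,0) S=60.4753 payoff=71.8747 vs cont=70.4535 → 71.8747 [stop]  node(3,1) S=114.5628 payoff=17.7872 vs cont=27.3292 → 27.3292 [wait]  node(3,2) S=217.0248 payoff=0.0000 vs cont=0.0000 → 0.0000 [wait]  node(3,3) S=411.1262 payoff=0.0000 vs cont=0.0000 → 0.0000 [wait]  ⇒ S*(3)=60.4753
t_2: node(2,0) S=83.2359 payoff=49.1141 vs cont=51.8228 → 51.8228 [wait]  node(2,1) S=157.6800 payoff=0.0000 vs cont=15.2072 → 15.2072 [wait]  node(2,2) S=298.7049 payoff=0.0000 vs cont=0.0000 → 0.0000 [wait]  ⇒ S*(2)=-
t_1: node(1,0) S=114.5628 payoff=17.7872 vs cont=35.4184 → 35.4184 [wait]  node(1,1) S=217.0248 payoff=0.0000 vs cont=8.4619 → 8.4619 [wait]  ⇒ S*(1)=-
t_0: node(0,0) S=157.6800 payoff=0.0000 vs cont=23.3708 → 23.3708 [wait]  ⇒ S*(0)=-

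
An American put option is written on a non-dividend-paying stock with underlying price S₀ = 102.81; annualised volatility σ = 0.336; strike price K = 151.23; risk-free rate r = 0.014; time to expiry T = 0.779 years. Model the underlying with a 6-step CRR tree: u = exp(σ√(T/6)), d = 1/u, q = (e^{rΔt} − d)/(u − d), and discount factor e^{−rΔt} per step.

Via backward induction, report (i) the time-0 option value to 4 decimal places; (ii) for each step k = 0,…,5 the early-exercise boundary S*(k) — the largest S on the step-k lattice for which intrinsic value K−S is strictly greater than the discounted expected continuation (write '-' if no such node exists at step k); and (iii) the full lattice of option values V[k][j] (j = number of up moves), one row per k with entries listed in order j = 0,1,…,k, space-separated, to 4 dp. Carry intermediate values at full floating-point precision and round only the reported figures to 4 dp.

price = 49.4101
boundary = - 91.0869 80.7005 91.0869 102.8100 116.0419
tree:
49.4101
60.1431 37.8429
70.5295 48.7276 26.0653
79.7315 60.1431 36.4103 14.8342
87.8843 70.5295 48.4200 23.3951 5.5141
95.1074 79.7315 60.1431 35.1881 10.5678 0.0000
101.5069 87.8843 70.5295 48.4200 20.2532 0.0000 0.0000

Δt=0.12983  u=1.12870  d=0.88597  q=0.47726  discount=0.99818
step 6 (expiry): payoffs max(K−S,0) = 101.5069 87.8843 70.5295 48.4200 20.2532 0.0000 0.0000
step 5: (k=5,j=0): S=56.1226, (K−S)⁺=95.1074, hold=94.8328 ⇒ V=95.1074 exercise | (k=5,j=1): S=71.4985, (K−S)⁺=79.7315, hold=79.4569 ⇒ V=79.7315 exercise | (k=5,j=2): S=91.0869, (K−S)⁺=60.1431, hold=59.8685 ⇒ V=60.1431 exercise | (k=5,j=3): S=116.0419, (K−S)⁺=35.1881, hold=34.9134 ⇒ V=35.1881 exercise | (k=5,j=4): S=147.8339, (K−S)⁺=3.3961, hold=10.5678 ⇒ V=10.5678 continue | (k=5,j=5): S=188.3359, (K−S)⁺=0.0000, hold=0.0000 ⇒ V=0.0000 continue  boundary S*=116.0419
step 4: (k=4,j=0): S=63.3457, (K−S)⁺=87.8843, hold=87.6096 ⇒ V=87.8843 exercise | (k=4,j=1): S=80.7005, (K−S)⁺=70.5295, hold=70.2548 ⇒ V=70.5295 exercise | (k=4,j=2): S=102.8100, (K−S)⁺=48.4200, hold=48.1454 ⇒ V=48.4200 exercise | (k=4,j=3): S=130.9768, (K−S)⁺=20.2532, hold=23.3951 ⇒ V=23.3951 continue | (k=4,j=4): S=166.8605, (K−S)⁺=0.0000, hold=5.5141 ⇒ V=5.5141 continue  boundary S*=102.8100
step 3: (k=3,j=0): S=71.4985, (K−S)⁺=79.7315, hold=79.4569 ⇒ V=79.7315 exercise | (k=3,j=1): S=91.0869, (K−S)⁺=60.1431, hold=59.8685 ⇒ V=60.1431 exercise | (k=3,j=2): S=116.0419, (K−S)⁺=35.1881, hold=36.4103 ⇒ V=36.4103 continue | (k=3,j=3): S=147.8339, (K−S)⁺=3.3961, hold=14.8342 ⇒ V=14.8342 continue  boundary S*=91.0869
step 2: (k=2,j=0): S=80.7005, (K−S)⁺=70.5295, hold=70.2548 ⇒ V=70.5295 exercise | (k=2,j=1): S=102.8100, (K−S)⁺=48.4200, hold=48.7276 ⇒ V=48.7276 continue | (k=2,j=2): S=130.9768, (K−S)⁺=20.2532, hold=26.0653 ⇒ V=26.0653 continue  boundary S*=80.7005
step 1: (k=1,j=0): S=91.0869, (K−S)⁺=60.1431, hold=60.0150 ⇒ V=60.1431 exercise | (k=1,j=1): S=116.0419, (K−S)⁺=35.1881, hold=37.8429 ⇒ V=37.8429 continue  boundary S*=91.0869
step 0: (k=0,j=0): S=102.8100, (K−S)⁺=48.4200, hold=49.4101 ⇒ V=49.4101 continue  boundary S*=-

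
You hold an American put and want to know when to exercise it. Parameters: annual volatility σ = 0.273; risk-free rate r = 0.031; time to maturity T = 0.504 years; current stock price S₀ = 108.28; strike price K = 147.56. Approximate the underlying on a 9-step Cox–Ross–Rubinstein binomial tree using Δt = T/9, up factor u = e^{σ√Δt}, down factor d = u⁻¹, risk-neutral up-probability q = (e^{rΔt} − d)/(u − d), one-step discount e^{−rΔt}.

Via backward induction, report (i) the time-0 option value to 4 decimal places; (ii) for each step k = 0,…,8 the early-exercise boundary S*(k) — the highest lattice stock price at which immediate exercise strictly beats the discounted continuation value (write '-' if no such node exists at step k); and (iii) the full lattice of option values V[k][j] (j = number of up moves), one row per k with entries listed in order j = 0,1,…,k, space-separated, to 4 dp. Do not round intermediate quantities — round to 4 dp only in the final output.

Δt=0.05600  u=1.06674  d=0.93744  q=0.49729  discount=0.99827
step 9 (expiry): payoffs max(K−S,0) = 87.0210 78.6711 69.1695 58.3574 46.0541 32.0538 16.1225 0.0000 0.0000 0.0000
step 8: (k=8,j=0): S=64.5792, (K−S)⁺=82.9808, hold=82.7249 ⇒ V=82.9808 exercise | (k=8,j=1): S=73.4863, (K−S)⁺=74.0737, hold=73.8178 ⇒ V=74.0737 exercise | (k=8,j=2): S=83.6220, (K−S)⁺=63.9380, hold=63.6821 ⇒ V=63.9380 exercise | (k=8,j=3): S=95.1556, (K−S)⁺=52.4044, hold=52.1485 ⇒ V=52.4044 exercise | (k=8,j=4): S=108.2800, (K−S)⁺=39.2800, hold=39.0241 ⇒ V=39.2800 exercise | (k=8,j=5): S=123.2146, (K−S)⁺=24.3454, hold=24.0894 ⇒ V=24.3454 exercise | (k=8,j=6): S=140.2091, (K−S)⁺=7.3509, hold=8.0909 ⇒ V=8.0909 continue | (k=8,j=7): S=159.5476, (K−S)⁺=0.0000, hold=0.0000 ⇒ V=0.0000 continue | (k=8,j=8): S=181.5533, (K−S)⁺=0.0000, hold=0.0000 ⇒ V=0.0000 continue  boundary S*=123.2146
step 7: (k=7,j=0): S=68.8889, (K−S)⁺=78.6711, hold=78.4151 ⇒ V=78.6711 exercise | (k=7,j=1): S=78.3905, (K−S)⁺=69.1695, hold=68.9136 ⇒ V=69.1695 exercise | (k=7,j=2): S=89.2026, (K−S)⁺=58.3574, hold=58.1015 ⇒ V=58.3574 exercise | (k=7,j=3): S=101.5059, (K−S)⁺=46.0541, hold=45.7982 ⇒ V=46.0541 exercise | (k=7,j=4): S=115.5062, (K−S)⁺=32.0538, hold=31.7979 ⇒ V=32.0538 exercise | (k=7,j=5): S=131.4375, (K−S)⁺=16.1225, hold=16.2339 ⇒ V=16.2339 continue | (k=7,j=6): S=149.5661, (K−S)⁺=0.0000, hold=4.0603 ⇒ V=4.0603 continue | (k=7,j=7): S=170.1951, (K−S)⁺=0.0000, hold=0.0000 ⇒ V=0.0000 continue  boundary S*=115.5062
step 6: (k=6,j=0): S=73.4863, (K−S)⁺=74.0737, hold=73.8178 ⇒ V=74.0737 exercise | (k=6,j=1): S=83.6220, (K−S)⁺=63.9380, hold=63.6821 ⇒ V=63.9380 exercise | (k=6,j=2): S=95.1556, (K−S)⁺=52.4044, hold=52.1485 ⇒ V=52.4044 exercise | (k=6,j=3): S=108.2800, (K−S)⁺=39.2800, hold=39.0241 ⇒ V=39.2800 exercise | (k=6,j=4): S=123.2146, (K−S)⁺=24.3454, hold=24.1447 ⇒ V=24.3454 exercise | (k=6,j=5): S=140.2091, (K−S)⁺=7.3509, hold=10.1624 ⇒ V=10.1624 continue | (k=6,j=6): S=159.5476, (K−S)⁺=0.0000, hold=2.0376 ⇒ V=2.0376 continue  boundary S*=123.2146
step 5: (k=5,j=0): S=78.3905, (K−S)⁺=69.1695, hold=68.9136 ⇒ V=69.1695 exercise | (k=5,j=1): S=89.2026, (K−S)⁺=58.3574, hold=58.1015 ⇒ V=58.3574 exercise | (k=5,j=2): S=101.5059, (K−S)⁺=46.0541, hold=45.7982 ⇒ V=46.0541 exercise | (k=5,j=3): S=115.5062, (K−S)⁺=32.0538, hold=31.7979 ⇒ V=32.0538 exercise | (k=5,j=4): S=131.4375, (K−S)⁺=16.1225, hold=17.2623 ⇒ V=17.2623 continue | (k=5,j=5): S=149.5661, (K−S)⁺=0.0000, hold=6.1114 ⇒ V=6.1114 continue  boundary S*=115.5062
step 4: (k=4,j=0): S=83.6220, (K−S)⁺=63.9380, hold=63.6821 ⇒ V=63.9380 exercise | (k=4,j=1): S=95.1556, (K−S)⁺=52.4044, hold=52.1485 ⇒ V=52.4044 exercise | (k=4,j=2): S=108.2800, (K−S)⁺=39.2800, hold=39.0241 ⇒ V=39.2800 exercise | (k=4,j=3): S=123.2146, (K−S)⁺=24.3454, hold=24.6553 ⇒ V=24.6553 continue | (k=4,j=4): S=140.2091, (K−S)⁺=7.3509, hold=11.6967 ⇒ V=11.6967 continue  boundary S*=108.2800
step 3: (k=3,j=0): S=89.2026, (K−S)⁺=58.3574, hold=58.1015 ⇒ V=58.3574 exercise | (k=3,j=1): S=101.5059, (K−S)⁺=46.0541, hold=45.7982 ⇒ V=46.0541 exercise | (k=3,j=2): S=115.5062, (K−S)⁺=32.0538, hold=31.9517 ⇒ V=32.0538 exercise | (k=3,j=3): S=131.4375, (K−S)⁺=16.1225, hold=18.1795 ⇒ V=18.1795 continue  boundary S*=115.5062
step 2: (k=2,j=0): S=95.1556, (K−S)⁺=52.4044, hold=52.1485 ⇒ V=52.4044 exercise | (k=2,j=1): S=108.2800, (K−S)⁺=39.2800, hold=39.0241 ⇒ V=39.2800 exercise | (k=2,j=2): S=123.2146, (K−S)⁺=24.3454, hold=25.1106 ⇒ V=25.1106 continue  boundary S*=108.2800
step 1: (k=1,j=0): S=101.5059, (K−S)⁺=46.0541, hold=45.7982 ⇒ V=46.0541 exercise | (k=1,j=1): S=115.5062, (K−S)⁺=32.0538, hold=32.1777 ⇒ V=32.1777 continue  boundary S*=101.5059
step 0: (k=0,j=0): S=108.2800, (K−S)⁺=39.2800, hold=39.0856 ⇒ V=39.2800 exercise  boundary S*=108.2800

price = 39.2800
boundary = 108.2800 101.5059 108.2800 115.5062 108.2800 115.5062 123.2146 115.5062 123.2146
tree:
39.2800
46.0541 32.1777
52.4044 39.2800 25.1106
58.3574 46.0541 32.0538 18.1795
63.9380 52.4044 39.2800 24.6553 11.6967
69.1695 58.3574 46.0541 32.0538 17.2623 6.1114
74.0737 63.9380 52.4044 39.2800 24.3454 10.1624 2.0376
78.6711 69.1695 58.3574 46.0541 32.0538 16.2339 4.0603 0.0000
82.9808 74.0737 63.9380 52.4044 39.2800 24.3454 8.0909 0.0000 0.0000
87.0210 78.6711 69.1695 58.3574 46.0541 32.0538 16.1225 0.0000 0.0000 0.0000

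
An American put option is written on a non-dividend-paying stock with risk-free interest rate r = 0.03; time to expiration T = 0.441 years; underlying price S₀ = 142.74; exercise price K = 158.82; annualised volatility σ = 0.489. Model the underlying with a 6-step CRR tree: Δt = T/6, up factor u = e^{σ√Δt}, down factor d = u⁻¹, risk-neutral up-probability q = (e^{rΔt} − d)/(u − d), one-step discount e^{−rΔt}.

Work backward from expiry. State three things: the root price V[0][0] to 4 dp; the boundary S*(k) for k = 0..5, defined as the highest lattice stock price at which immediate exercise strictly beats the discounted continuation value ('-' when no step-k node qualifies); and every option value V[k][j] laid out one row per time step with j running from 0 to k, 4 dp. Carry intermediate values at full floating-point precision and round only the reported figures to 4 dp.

price = 28.1163
boundary = - - - 95.9002 109.4952 125.0174
tree:
28.1163
38.2097 17.1003
50.0711 25.2881 8.1375
62.9198 36.1142 13.4498 2.3088
74.8268 49.3248 21.6928 4.4091 0.0000
85.2554 62.9198 33.8026 8.4201 0.0000 0.0000
94.3892 74.8268 49.3248 16.0800 0.0000 0.0000 0.0000

params: Δt=0.07350 u=1.14176 d=0.87584 q=0.47521 e^(-rΔt)=0.99780
t_6 payoffs: 94.3892 74.8268 49.3248 16.0800 0.0000 0.0000 0.0000
t_5: node(5,0) S=73.5646 payoff=85.2554 vs cont=84.9056 → 85.2554 [stop]  node(5,1) S=95.9002 payoff=62.9198 vs cont=62.5700 → 62.9198 [stop]  node(5,2) S=125.0174 payoff=33.8026 vs cont=33.4528 → 33.8026 [stop]  node(5,3) S=162.9750 payoff=0.0000 vs cont=8.4201 → 8.4201 [wait]  node(5,4) S=212.4574 payoff=0.0000 vs cont=0.0000 → 0.0000 [wait]  node(5,5) S=276.9635 payoff=0.0000 vs cont=0.0000 → 0.0000 [wait]  ⇒ S*(5)=125.0174
t_4: node(4,0) S=83.9932 payoff=74.8268 vs cont=74.4770 → 74.8268 [stop]  node(4,1) S=109.4952 payoff=49.3248 vs cont=48.9750 → 49.3248 [stop]  node(4,2) S=142.7400 payoff=16.0800 vs cont=21.6928 → 21.6928 [wait]  node(4,3) S=186.0786 payoff=0.0000 vs cont=4.4091 → 4.4091 [wait]  node(4,4) S=242.5757 payoff=0.0000 vs cont=0.0000 → 0.0000 [wait]  ⇒ S*(4)=109.4952
t_3: node(3,0) S=95.9002 payoff=62.9198 vs cont=62.5700 → 62.9198 [stop]  node(3,1) S=125.0174 payoff=33.8026 vs cont=36.1142 → 36.1142 [wait]  node(3,2) S=162.9750 payoff=0.0000 vs cont=13.4498 → 13.4498 [wait]  node(3,3) S=212.4574 payoff=0.0000 vs cont=2.3088 → 2.3088 [wait]  ⇒ S*(3)=95.9002
t_2: node(2,0) S=109.4952 payoff=49.3248 vs cont=50.0711 → 50.0711 [wait]  node(2,1) S=142.7400 payoff=16.0800 vs cont=25.2881 → 25.2881 [wait]  node(2,2) S=186.0786 payoff=0.0000 vs cont=8.1375 → 8.1375 [wait]  ⇒ S*(2)=-
t_1: node(1,0) S=125.0174 payoff=33.8026 vs cont=38.2097 → 38.2097 [wait]  node(1,1) S=162.9750 payoff=0.0000 vs cont=17.1003 → 17.1003 [wait]  ⇒ S*(1)=-
t_0: node(0,0) S=142.7400 payoff=16.0800 vs cont=28.1163 → 28.1163 [wait]  ⇒ S*(0)=-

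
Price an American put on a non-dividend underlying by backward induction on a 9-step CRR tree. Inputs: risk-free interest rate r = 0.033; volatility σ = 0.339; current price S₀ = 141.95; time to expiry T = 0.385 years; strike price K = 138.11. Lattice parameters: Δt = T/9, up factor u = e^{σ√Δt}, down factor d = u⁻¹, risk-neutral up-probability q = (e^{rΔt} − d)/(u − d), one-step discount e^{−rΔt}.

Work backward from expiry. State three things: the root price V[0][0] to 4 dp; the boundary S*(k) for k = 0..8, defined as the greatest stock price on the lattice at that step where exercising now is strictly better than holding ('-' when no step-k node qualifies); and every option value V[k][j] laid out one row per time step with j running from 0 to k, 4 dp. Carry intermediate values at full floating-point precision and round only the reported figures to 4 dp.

Δt=0.04278  u=1.07263  d=0.93229  q=0.49254  discount=0.99859
step 9 (expiry): payoffs max(K−S,0) = 62.5866 51.2175 38.1369 23.0871 5.7719 0.0000 0.0000 0.0000 0.0000 0.0000
step 8: (k=8,j=0): S=81.0088, (K−S)⁺=57.1012, hold=56.9064 ⇒ V=57.1012 exercise | (k=8,j=1): S=93.2037, (K−S)⁺=44.9063, hold=44.7115 ⇒ V=44.9063 exercise | (k=8,j=2): S=107.2343, (K−S)⁺=30.8757, hold=30.6809 ⇒ V=30.8757 exercise | (k=8,j=3): S=123.3771, (K−S)⁺=14.7329, hold=14.5381 ⇒ V=14.7329 exercise | (k=8,j=4): S=141.9500, (K−S)⁺=0.0000, hold=2.9248 ⇒ V=2.9248 continue | (k=8,j=5): S=163.3188, (K−S)⁺=0.0000, hold=0.0000 ⇒ V=0.0000 continue | (k=8,j=6): S=187.9044, (K−S)⁺=0.0000, hold=0.0000 ⇒ V=0.0000 continue | (k=8,j=7): S=216.1911, (K−S)⁺=0.0000, hold=0.0000 ⇒ V=0.0000 continue | (k=8,j=8): S=248.7360, (K−S)⁺=0.0000, hold=0.0000 ⇒ V=0.0000 continue  boundary S*=123.3771
step 7: (k=7,j=0): S=86.8925, (K−S)⁺=51.2175, hold=51.0226 ⇒ V=51.2175 exercise | (k=7,j=1): S=99.9731, (K−S)⁺=38.1369, hold=37.9420 ⇒ V=38.1369 exercise | (k=7,j=2): S=115.0229, (K−S)⁺=23.0871, hold=22.8923 ⇒ V=23.0871 exercise | (k=7,j=3): S=132.3381, (K−S)⁺=5.7719, hold=8.9043 ⇒ V=8.9043 continue | (k=7,j=4): S=152.2600, (K−S)⁺=0.0000, hold=1.4821 ⇒ V=1.4821 continue | (k=7,j=5): S=175.1808, (K−S)⁺=0.0000, hold=0.0000 ⇒ V=0.0000 continue | (k=7,j=6): S=201.5522, (K−S)⁺=0.0000, hold=0.0000 ⇒ V=0.0000 continue | (k=7,j=7): S=231.8933, (K−S)⁺=0.0000, hold=0.0000 ⇒ V=0.0000 continue  boundary S*=115.0229
step 6: (k=6,j=0): S=93.2037, (K−S)⁺=44.9063, hold=44.7115 ⇒ V=44.9063 exercise | (k=6,j=1): S=107.2343, (K−S)⁺=30.8757, hold=30.6809 ⇒ V=30.8757 exercise | (k=6,j=2): S=123.3771, (K−S)⁺=14.7329, hold=16.0788 ⇒ V=16.0788 continue | (k=6,j=3): S=141.9500, (K−S)⁺=0.0000, hold=5.2412 ⇒ V=5.2412 continue | (k=6,j=4): S=163.3188, (K−S)⁺=0.0000, hold=0.7511 ⇒ V=0.7511 continue | (k=6,j=5): S=187.9044, (K−S)⁺=0.0000, hold=0.0000 ⇒ V=0.0000 continue | (k=6,j=6): S=216.1911, (K−S)⁺=0.0000, hold=0.0000 ⇒ V=0.0000 continue  boundary S*=107.2343
step 5: (k=5,j=0): S=99.9731, (K−S)⁺=38.1369, hold=37.9420 ⇒ V=38.1369 exercise | (k=5,j=1): S=115.0229, (K−S)⁺=23.0871, hold=23.5543 ⇒ V=23.5543 continue | (k=5,j=2): S=132.3381, (K−S)⁺=5.7719, hold=10.7256 ⇒ V=10.7256 continue | (k=5,j=3): S=152.2600, (K−S)⁺=0.0000, hold=3.0253 ⇒ V=3.0253 continue | (k=5,j=4): S=175.1808, (K−S)⁺=0.0000, hold=0.3806 ⇒ V=0.3806 continue | (k=5,j=5): S=201.5522, (K−S)⁺=0.0000, hold=0.0000 ⇒ V=0.0000 continue  boundary S*=99.9731
step 4: (k=4,j=0): S=107.2343, (K−S)⁺=30.8757, hold=30.9106 ⇒ V=30.9106 continue | (k=4,j=1): S=123.3771, (K−S)⁺=14.7329, hold=17.2113 ⇒ V=17.2113 continue | (k=4,j=2): S=141.9500, (K−S)⁺=0.0000, hold=6.9231 ⇒ V=6.9231 continue | (k=4,j=3): S=163.3188, (K−S)⁺=0.0000, hold=1.7202 ⇒ V=1.7202 continue | (k=4,j=4): S=187.9044, (K−S)⁺=0.0000, hold=0.1929 ⇒ V=0.1929 continue  boundary S*=-
step 3: (k=3,j=0): S=115.0229, (K−S)⁺=23.0871, hold=24.1290 ⇒ V=24.1290 continue | (k=3,j=1): S=132.3381, (K−S)⁺=5.7719, hold=12.1268 ⇒ V=12.1268 continue | (k=3,j=2): S=152.2600, (K−S)⁺=0.0000, hold=4.3543 ⇒ V=4.3543 continue | (k=3,j=3): S=175.1808, (K−S)⁺=0.0000, hold=0.9666 ⇒ V=0.9666 continue  boundary S*=-
step 2: (k=2,j=0): S=123.3771, (K−S)⁺=14.7329, hold=18.1917 ⇒ V=18.1917 continue | (k=2,j=1): S=141.9500, (K−S)⁺=0.0000, hold=8.2868 ⇒ V=8.2868 continue | (k=2,j=2): S=163.3188, (K−S)⁺=0.0000, hold=2.6819 ⇒ V=2.6819 continue  boundary S*=-
step 1: (k=1,j=0): S=132.3381, (K−S)⁺=5.7719, hold=13.2943 ⇒ V=13.2943 continue | (k=1,j=1): S=152.2600, (K−S)⁺=0.0000, hold=5.5183 ⇒ V=5.5183 continue  boundary S*=-
step 0: (k=0,j=0): S=141.9500, (K−S)⁺=0.0000, hold=9.4509 ⇒ V=9.4509 continue  boundary S*=-

price = 9.4509
boundary = - - - - - 99.9731 107.2343 115.0229 123.3771
tree:
9.4509
13.2943 5.5183
18.1917 8.2868 2.6819
24.1290 12.1268 4.3543 0.9666
30.9106 17.2113 6.9231 1.7202 0.1929
38.1369 23.5543 10.7256 3.0253 0.3806 0.0000
44.9063 30.8757 16.0788 5.2412 0.7511 0.0000 0.0000
51.2175 38.1369 23.0871 8.9043 1.4821 0.0000 0.0000 0.0000
57.1012 44.9063 30.8757 14.7329 2.9248 0.0000 0.0000 0.0000 0.0000
62.5866 51.2175 38.1369 23.0871 5.7719 0.0000 0.0000 0.0000 0.0000 0.0000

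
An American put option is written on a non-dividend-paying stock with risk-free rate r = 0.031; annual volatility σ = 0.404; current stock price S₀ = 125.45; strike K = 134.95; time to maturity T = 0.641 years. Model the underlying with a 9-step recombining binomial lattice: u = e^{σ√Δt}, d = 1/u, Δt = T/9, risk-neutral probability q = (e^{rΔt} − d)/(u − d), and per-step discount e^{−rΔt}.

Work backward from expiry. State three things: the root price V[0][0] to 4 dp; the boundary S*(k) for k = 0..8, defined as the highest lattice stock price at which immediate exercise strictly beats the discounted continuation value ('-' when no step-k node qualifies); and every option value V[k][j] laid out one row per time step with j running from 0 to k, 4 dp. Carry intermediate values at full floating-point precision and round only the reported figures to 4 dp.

Δt=0.07122, u=1.11384, d=0.89779, q=0.48330, disc=e^(-rΔt)=0.99779
k=9 terminal: V=max(K-S,0) → 87.4110 75.9708 61.7775 44.1686 22.3221 0.0000 0.0000 0.0000 0.0000 0.0000
k=8: j=0 S=52.9510 intr=81.9990 cont=81.7013 V=81.9990[EX]; j=1 S=65.6937 intr=69.2563 cont=68.9587 V=69.2563[EX]; j=2 S=81.5028 intr=53.4472 cont=53.1496 V=53.4472[EX]; j=3 S=101.1164 intr=33.8336 cont=33.5360 V=33.8336[EX]; j=4 S=125.4500 intr=9.5000 cont=11.5083 V=11.5083[hold]; j=5 S=155.6395 intr=0.0000 cont=0.0000 V=0.0000[hold]; j=6 S=193.0940 intr=0.0000 cont=0.0000 V=0.0000[hold]; j=7 S=239.5620 intr=0.0000 cont=0.0000 V=0.0000[hold]; j=8 S=297.2124 intr=0.0000 cont=0.0000 V=0.0000[hold]  S*(8)=101.1164
k=7: j=0 S=58.9792 intr=75.9708 cont=75.6732 V=75.9708[EX]; j=1 S=73.1725 intr=61.7775 cont=61.4799 V=61.7775[EX]; j=2 S=90.7814 intr=44.1686 cont=43.8709 V=44.1686[EX]; j=3 S=112.6279 intr=22.3221 cont=22.9929 V=22.9929[hold]; j=4 S=139.7318 intr=0.0000 cont=5.9332 V=5.9332[hold]; j=5 S=173.3581 intr=0.0000 cont=0.0000 V=0.0000[hold]; j=6 S=215.0767 intr=0.0000 cont=0.0000 V=0.0000[hold]; j=7 S=266.8347 intr=0.0000 cont=0.0000 V=0.0000[hold]  S*(7)=90.7814
k=6: j=0 S=65.6937 intr=69.2563 cont=68.9587 V=69.2563[EX]; j=1 S=81.5028 intr=53.4472 cont=53.1496 V=53.4472[EX]; j=2 S=101.1164 intr=33.8336 cont=33.8595 V=33.8595[hold]; j=3 S=125.4500 intr=9.5000 cont=14.7154 V=14.7154[hold]; j=4 S=155.6395 intr=0.0000 cont=3.0589 V=3.0589[hold]; j=5 S=193.0940 intr=0.0000 cont=0.0000 V=0.0000[hold]; j=6 S=239.5620 intr=0.0000 cont=0.0000 V=0.0000[hold]  S*(6)=81.5028
k=5: j=0 S=73.1725 intr=61.7775 cont=61.4799 V=61.7775[EX]; j=1 S=90.7814 intr=44.1686 cont=43.8834 V=44.1686[EX]; j=2 S=112.6279 intr=22.3221 cont=24.5528 V=24.5528[hold]; j=3 S=139.7318 intr=0.0000 cont=9.0618 V=9.0618[hold]; j=4 S=173.3581 intr=0.0000 cont=1.5770 V=1.5770[hold]; j=5 S=215.0767 intr=0.0000 cont=0.0000 V=0.0000[hold]  S*(5)=90.7814
k=4: j=0 S=81.5028 intr=53.4472 cont=53.1496 V=53.4472[EX]; j=1 S=101.1164 intr=33.8336 cont=34.6117 V=34.6117[hold]; j=2 S=125.4500 intr=9.5000 cont=17.0283 V=17.0283[hold]; j=3 S=155.6395 intr=0.0000 cont=5.4324 V=5.4324[hold]; j=4 S=193.0940 intr=0.0000 cont=0.8131 V=0.8131[hold]  S*(4)=81.5028
k=3: j=0 S=90.7814 intr=44.1686 cont=44.2462 V=44.2462[hold]; j=1 S=112.6279 intr=22.3221 cont=26.0560 V=26.0560[hold]; j=2 S=139.7318 intr=0.0000 cont=11.3988 V=11.3988[hold]; j=3 S=173.3581 intr=0.0000 cont=3.1928 V=3.1928[hold]  S*(3)=-
k=2: j=0 S=101.1164 intr=33.8336 cont=35.3767 V=35.3767[hold]; j=1 S=125.4500 intr=9.5000 cont=18.9303 V=18.9303[hold]; j=2 S=155.6395 intr=0.0000 cont=7.4164 V=7.4164[hold]  S*(2)=-
k=1: j=0 S=112.6279 intr=22.3221 cont=27.3676 V=27.3676[hold]; j=1 S=139.7318 intr=0.0000 cont=13.3361 V=13.3361[hold]  S*(1)=-
k=0: j=0 S=125.4500 intr=9.5000 cont=20.5408 V=20.5408[hold]  S*(0)=-

price = 20.5408
boundary = - - - - 81.5028 90.7814 81.5028 90.7814 101.1164
tree:
20.5408
27.3676 13.3361
35.3767 18.9303 7.4164
44.2462 26.0560 11.3988 3.1928
53.4472 34.6117 17.0283 5.4324 0.8131
61.7775 44.1686 24.5528 9.0618 1.5770 0.0000
69.2563 53.4472 33.8595 14.7154 3.0589 0.0000 0.0000
75.9708 61.7775 44.1686 22.9929 5.9332 0.0000 0.0000 0.0000
81.9990 69.2563 53.4472 33.8336 11.5083 0.0000 0.0000 0.0000 0.0000
87.4110 75.9708 61.7775 44.1686 22.3221 0.0000 0.0000 0.0000 0.0000 0.0000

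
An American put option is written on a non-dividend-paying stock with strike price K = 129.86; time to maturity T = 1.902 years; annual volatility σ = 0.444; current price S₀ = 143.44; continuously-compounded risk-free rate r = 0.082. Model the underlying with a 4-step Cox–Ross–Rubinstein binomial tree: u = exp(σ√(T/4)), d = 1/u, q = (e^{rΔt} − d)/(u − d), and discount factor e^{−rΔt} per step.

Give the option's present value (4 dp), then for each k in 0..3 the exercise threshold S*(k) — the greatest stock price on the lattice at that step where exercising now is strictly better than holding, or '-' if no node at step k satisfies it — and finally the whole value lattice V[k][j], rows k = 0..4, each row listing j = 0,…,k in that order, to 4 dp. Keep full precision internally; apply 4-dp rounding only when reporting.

params: Δt=0.47550 u=1.35821 d=0.73626 q=0.48798 e^(-rΔt)=0.96176
t_4 payoffs: 87.7094 52.1034 0.0000 0.0000 0.0000
t_3: node(3,0) S=57.2493 payoff=72.6107 vs cont=67.6447 → 72.6107 [stop]  node(3,1) S=105.6097 payoff=24.2503 vs cont=25.6578 → 25.6578 [wait]  node(3,2) S=194.8215 payoff=0.0000 vs cont=0.0000 → 0.0000 [wait]  node(3,3) S=359.3934 payoff=0.0000 vs cont=0.0000 → 0.0000 [wait]  ⇒ S*(3)=57.2493
t_2: node(2,0) S=77.7566 payoff=52.1034 vs cont=47.7980 → 52.1034 [stop]  node(2,1) S=143.4400 payoff=0.0000 vs cont=12.6349 → 12.6349 [wait]  node(2,2) S=264.6083 payoff=0.0000 vs cont=0.0000 → 0.0000 [wait]  ⇒ S*(2)=77.7566
t_1: node(1,0) S=105.6097 payoff=24.2503 vs cont=31.5876 → 31.5876 [wait]  node(1,1) S=194.8215 payoff=0.0000 vs cont=6.2219 → 6.2219 [wait]  ⇒ S*(1)=-
t_0: node(0,0) S=143.4400 payoff=0.0000 vs cont=18.4750 → 18.4750 [wait]  ⇒ S*(0)=-

price = 18.4750
boundary = - - 77.7566 57.2493
tree:
18.4750
31.5876 6.2219
52.1034 12.6349 0.0000
72.6107 25.6578 0.0000 0.0000
87.7094 52.1034 0.0000 0.0000 0.0000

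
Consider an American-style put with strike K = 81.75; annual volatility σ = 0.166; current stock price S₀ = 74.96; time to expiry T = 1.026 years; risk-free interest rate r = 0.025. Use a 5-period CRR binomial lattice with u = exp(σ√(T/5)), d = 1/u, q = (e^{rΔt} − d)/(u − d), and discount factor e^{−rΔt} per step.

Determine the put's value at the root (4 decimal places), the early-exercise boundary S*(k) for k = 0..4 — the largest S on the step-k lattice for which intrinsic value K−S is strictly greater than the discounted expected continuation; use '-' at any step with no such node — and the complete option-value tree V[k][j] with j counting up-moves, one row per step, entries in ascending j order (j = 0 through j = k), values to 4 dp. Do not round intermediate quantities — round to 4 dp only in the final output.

price = 8.2868
boundary = - - 64.4933 69.5300 74.9600
tree:
8.2868
12.2627 4.6309
17.2567 7.6890 1.8015
21.9285 12.2200 3.5051 0.2176
26.2619 17.2567 6.7900 0.4513 0.0000
30.2814 21.9285 12.2200 0.9359 0.0000 0.0000

Δt=0.20520, u=1.07810, d=0.92756, q=0.51538, disc=e^(-rΔt)=0.99488
k=5 terminal: V=max(K-S,0) → 30.2814 21.9285 12.2200 0.9359 0.0000 0.0000
k=4: j=0 S=55.4881 intr=26.2619 cont=25.8436 V=26.2619[EX]; j=1 S=64.4933 intr=17.2567 cont=16.8384 V=17.2567[EX]; j=2 S=74.9600 intr=6.7900 cont=6.3717 V=6.7900[EX]; j=3 S=87.1253 intr=0.0000 cont=0.4513 V=0.4513[hold]; j=4 S=101.2649 intr=0.0000 cont=0.0000 V=0.0000[hold]  S*(4)=74.9600
k=3: j=0 S=59.8215 intr=21.9285 cont=21.5102 V=21.9285[EX]; j=1 S=69.5300 intr=12.2200 cont=11.8017 V=12.2200[EX]; j=2 S=80.8141 intr=0.9359 cont=3.5051 V=3.5051[hold]; j=3 S=93.9294 intr=0.0000 cont=0.2176 V=0.2176[hold]  S*(3)=69.5300
k=2: j=0 S=64.4933 intr=17.2567 cont=16.8384 V=17.2567[EX]; j=1 S=74.9600 intr=6.7900 cont=7.6890 V=7.6890[hold]; j=2 S=87.1253 intr=0.0000 cont=1.8015 V=1.8015[hold]  S*(2)=64.4933
k=1: j=0 S=69.5300 intr=12.2200 cont=12.2627 V=12.2627[hold]; j=1 S=80.8141 intr=0.9359 cont=4.6309 V=4.6309[hold]  S*(1)=-
k=0: j=0 S=74.9600 intr=6.7900 cont=8.2868 V=8.2868[hold]  S*(0)=-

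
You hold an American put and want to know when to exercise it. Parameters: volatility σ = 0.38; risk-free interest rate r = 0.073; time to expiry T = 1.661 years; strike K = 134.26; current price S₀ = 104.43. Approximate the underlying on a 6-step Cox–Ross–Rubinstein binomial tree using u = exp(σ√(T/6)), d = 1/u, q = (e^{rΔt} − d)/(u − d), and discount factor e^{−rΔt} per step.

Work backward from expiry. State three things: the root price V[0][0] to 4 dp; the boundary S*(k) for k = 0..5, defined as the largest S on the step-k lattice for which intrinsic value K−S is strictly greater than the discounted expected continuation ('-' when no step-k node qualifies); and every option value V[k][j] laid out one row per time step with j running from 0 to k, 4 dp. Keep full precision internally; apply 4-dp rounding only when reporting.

Δt=0.27683, u=1.22133, d=0.81878, q=0.50090, disc=e^(-rΔt)=0.97999
k=6 terminal: V=max(K-S,0) → 102.7944 87.3247 64.2496 29.8300 0.0000 0.0000 0.0000
k=5: j=0 S=38.4298 intr=95.8302 cont=93.1442 V=95.8302[EX]; j=1 S=57.3233 intr=76.9367 cont=74.2507 V=76.9367[EX]; j=2 S=85.5055 intr=48.7545 cont=46.0685 V=48.7545[EX]; j=3 S=127.5430 intr=6.7170 cont=14.5904 V=14.5904[hold]; j=4 S=190.2478 intr=0.0000 cont=0.0000 V=0.0000[hold]; j=5 S=283.7805 intr=0.0000 cont=0.0000 V=0.0000[hold]  S*(5)=85.5055
k=4: j=0 S=46.9353 intr=87.3247 cont=84.6387 V=87.3247[EX]; j=1 S=70.0104 intr=64.2496 cont=61.5636 V=64.2496[EX]; j=2 S=104.4300 intr=29.8300 cont=31.0089 V=31.0089[hold]; j=3 S=155.7716 intr=0.0000 cont=7.1365 V=7.1365[hold]; j=4 S=232.3545 intr=0.0000 cont=0.0000 V=0.0000[hold]  S*(4)=70.0104
k=3: j=0 S=57.3233 intr=76.9367 cont=74.2507 V=76.9367[EX]; j=1 S=85.5055 intr=48.7545 cont=46.6472 V=48.7545[EX]; j=2 S=127.5430 intr=6.7170 cont=18.6702 V=18.6702[hold]; j=3 S=190.2478 intr=0.0000 cont=3.4906 V=3.4906[hold]  S*(3)=85.5055
k=2: j=0 S=70.0104 intr=64.2496 cont=61.5636 V=64.2496[EX]; j=1 S=104.4300 intr=29.8300 cont=33.0115 V=33.0115[hold]; j=2 S=155.7716 intr=0.0000 cont=10.8454 V=10.8454[hold]  S*(2)=70.0104
k=1: j=0 S=85.5055 intr=48.7545 cont=47.6303 V=48.7545[EX]; j=1 S=127.5430 intr=6.7170 cont=21.4703 V=21.4703[hold]  S*(1)=85.5055
k=0: j=0 S=104.4300 intr=29.8300 cont=34.3860 V=34.3860[hold]  S*(0)=-

price = 34.3860
boundary = - 85.5055 70.0104 85.5055 70.0104 85.5055
tree:
34.3860
48.7545 21.4703
64.2496 33.0115 10.8454
76.9367 48.7545 18.6702 3.4906
87.3247 64.2496 31.0089 7.1365 0.0000
95.8302 76.9367 48.7545 14.5904 0.0000 0.0000
102.7944 87.3247 64.2496 29.8300 0.0000 0.0000 0.0000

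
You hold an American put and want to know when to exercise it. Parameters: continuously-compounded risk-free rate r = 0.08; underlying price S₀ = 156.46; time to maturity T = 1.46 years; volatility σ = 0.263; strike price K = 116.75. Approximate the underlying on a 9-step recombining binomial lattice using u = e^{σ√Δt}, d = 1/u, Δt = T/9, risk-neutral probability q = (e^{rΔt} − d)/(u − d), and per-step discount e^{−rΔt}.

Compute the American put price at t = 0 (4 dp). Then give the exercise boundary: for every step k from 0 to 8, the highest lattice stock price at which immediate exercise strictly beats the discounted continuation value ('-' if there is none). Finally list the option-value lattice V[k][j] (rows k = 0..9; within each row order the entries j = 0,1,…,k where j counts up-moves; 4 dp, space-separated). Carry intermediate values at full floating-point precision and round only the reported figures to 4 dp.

Δt=0.16222  u=1.11174  d=0.89949  q=0.53508  discount=0.98711
step 9 (expiry): payoffs max(K−S,0) = 56.4430 42.2124 24.6237 2.8847 0.0000 0.0000 0.0000 0.0000 0.0000 0.0000
step 8: (k=8,j=0): S=67.0458, (K−S)⁺=49.7042, hold=48.1988 ⇒ V=49.7042 exercise | (k=8,j=1): S=82.8666, (K−S)⁺=33.8834, hold=32.3780 ⇒ V=33.8834 exercise | (k=8,j=2): S=102.4206, (K−S)⁺=14.3294, hold=12.8240 ⇒ V=14.3294 exercise | (k=8,j=3): S=126.5888, (K−S)⁺=0.0000, hold=1.3238 ⇒ V=1.3238 continue | (k=8,j=4): S=156.4600, (K−S)⁺=0.0000, hold=0.0000 ⇒ V=0.0000 continue | (k=8,j=5): S=193.3799, (K−S)⁺=0.0000, hold=0.0000 ⇒ V=0.0000 continue | (k=8,j=6): S=239.0117, (K−S)⁺=0.0000, hold=0.0000 ⇒ V=0.0000 continue | (k=8,j=7): S=295.4113, (K−S)⁺=0.0000, hold=0.0000 ⇒ V=0.0000 continue | (k=8,j=8): S=365.1195, (K−S)⁺=0.0000, hold=0.0000 ⇒ V=0.0000 continue  boundary S*=102.4206
step 7: (k=7,j=0): S=74.5376, (K−S)⁺=42.2124, hold=40.7070 ⇒ V=42.2124 exercise | (k=7,j=1): S=92.1263, (K−S)⁺=24.6237, hold=23.1184 ⇒ V=24.6237 exercise | (k=7,j=2): S=113.8653, (K−S)⁺=2.8847, hold=7.2753 ⇒ V=7.2753 continue | (k=7,j=3): S=140.7341, (K−S)⁺=0.0000, hold=0.6075 ⇒ V=0.6075 continue | (k=7,j=4): S=173.9431, (K−S)⁺=0.0000, hold=0.0000 ⇒ V=0.0000 continue | (k=7,j=5): S=214.9885, (K−S)⁺=0.0000, hold=0.0000 ⇒ V=0.0000 continue | (k=7,j=6): S=265.7193, (K−S)⁺=0.0000, hold=0.0000 ⇒ V=0.0000 continue | (k=7,j=7): S=328.4211, (K−S)⁺=0.0000, hold=0.0000 ⇒ V=0.0000 continue  boundary S*=92.1263
step 6: (k=6,j=0): S=82.8666, (K−S)⁺=33.8834, hold=32.3780 ⇒ V=33.8834 exercise | (k=6,j=1): S=102.4206, (K−S)⁺=14.3294, hold=15.1430 ⇒ V=15.1430 continue | (k=6,j=2): S=126.5888, (K−S)⁺=0.0000, hold=3.6597 ⇒ V=3.6597 continue | (k=6,j=3): S=156.4600, (K−S)⁺=0.0000, hold=0.2788 ⇒ V=0.2788 continue | (k=6,j=4): S=193.3799, (K−S)⁺=0.0000, hold=0.0000 ⇒ V=0.0000 continue | (k=6,j=5): S=239.0117, (K−S)⁺=0.0000, hold=0.0000 ⇒ V=0.0000 continue | (k=6,j=6): S=295.4113, (K−S)⁺=0.0000, hold=0.0000 ⇒ V=0.0000 continue  boundary S*=82.8666
step 5: (k=5,j=0): S=92.1263, (K−S)⁺=24.6237, hold=23.5481 ⇒ V=24.6237 exercise | (k=5,j=1): S=113.8653, (K−S)⁺=2.8847, hold=8.8824 ⇒ V=8.8824 continue | (k=5,j=2): S=140.7341, (K−S)⁺=0.0000, hold=1.8268 ⇒ V=1.8268 continue | (k=5,j=3): S=173.9431, (K−S)⁺=0.0000, hold=0.1280 ⇒ V=0.1280 continue | (k=5,j=4): S=214.9885, (K−S)⁺=0.0000, hold=0.0000 ⇒ V=0.0000 continue | (k=5,j=5): S=265.7193, (K−S)⁺=0.0000, hold=0.0000 ⇒ V=0.0000 continue  boundary S*=92.1263
step 4: (k=4,j=0): S=102.4206, (K−S)⁺=14.3294, hold=15.9919 ⇒ V=15.9919 continue | (k=4,j=1): S=126.5888, (K−S)⁺=0.0000, hold=5.0412 ⇒ V=5.0412 continue | (k=4,j=2): S=156.4600, (K−S)⁺=0.0000, hold=0.9059 ⇒ V=0.9059 continue | (k=4,j=3): S=193.3799, (K−S)⁺=0.0000, hold=0.0587 ⇒ V=0.0587 continue | (k=4,j=4): S=239.0117, (K−S)⁺=0.0000, hold=0.0000 ⇒ V=0.0000 continue  boundary S*=-
step 3: (k=3,j=0): S=113.8653, (K−S)⁺=2.8847, hold=10.0017 ⇒ V=10.0017 continue | (k=3,j=1): S=140.7341, (K−S)⁺=0.0000, hold=2.7920 ⇒ V=2.7920 continue | (k=3,j=2): S=173.9431, (K−S)⁺=0.0000, hold=0.4468 ⇒ V=0.4468 continue | (k=3,j=3): S=214.9885, (K−S)⁺=0.0000, hold=0.0269 ⇒ V=0.0269 continue  boundary S*=-
step 2: (k=2,j=0): S=126.5888, (K−S)⁺=0.0000, hold=6.0647 ⇒ V=6.0647 continue | (k=2,j=1): S=156.4600, (K−S)⁺=0.0000, hold=1.5173 ⇒ V=1.5173 continue | (k=2,j=2): S=193.3799, (K−S)⁺=0.0000, hold=0.2193 ⇒ V=0.2193 continue  boundary S*=-
step 1: (k=1,j=0): S=140.7341, (K−S)⁺=0.0000, hold=3.5846 ⇒ V=3.5846 continue | (k=1,j=1): S=173.9431, (K−S)⁺=0.0000, hold=0.8121 ⇒ V=0.8121 continue  boundary S*=-
step 0: (k=0,j=0): S=156.4600, (K−S)⁺=0.0000, hold=2.0740 ⇒ V=2.0740 continue  boundary S*=-

price = 2.0740
boundary = - - - - - 92.1263 82.8666 92.1263 102.4206
tree:
2.0740
3.5846 0.8121
6.0647 1.5173 0.2193
10.0017 2.7920 0.4468 0.0269
15.9919 5.0412 0.9059 0.0587 0.0000
24.6237 8.8824 1.8268 0.1280 0.0000 0.0000
33.8834 15.1430 3.6597 0.2788 0.0000 0.0000 0.0000
42.2124 24.6237 7.2753 0.6075 0.0000 0.0000 0.0000 0.0000
49.7042 33.8834 14.3294 1.3238 0.0000 0.0000 0.0000 0.0000 0.0000
56.4430 42.2124 24.6237 2.8847 0.0000 0.0000 0.0000 0.0000 0.0000 0.0000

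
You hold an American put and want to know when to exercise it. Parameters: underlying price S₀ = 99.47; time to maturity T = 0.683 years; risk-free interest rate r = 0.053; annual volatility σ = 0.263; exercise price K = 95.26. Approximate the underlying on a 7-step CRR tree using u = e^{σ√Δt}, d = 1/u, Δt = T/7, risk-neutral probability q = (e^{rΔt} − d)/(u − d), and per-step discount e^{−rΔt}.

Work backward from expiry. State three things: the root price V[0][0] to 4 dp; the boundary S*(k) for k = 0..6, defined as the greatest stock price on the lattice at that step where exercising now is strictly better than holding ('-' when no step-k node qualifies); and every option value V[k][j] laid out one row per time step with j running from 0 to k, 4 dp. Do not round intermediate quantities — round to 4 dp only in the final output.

price = 5.4364
boundary = - - - 77.7424 71.6110 77.7424 84.3987
tree:
5.4364
8.3071 2.7444
12.2972 4.5729 1.0224
17.5176 7.4263 1.8888 0.2036
23.6490 11.6651 3.4452 0.4185 0.0000
29.2968 17.5176 6.1828 0.8603 0.0000 0.0000
34.4992 23.6490 10.8613 1.7684 0.0000 0.0000 0.0000
39.2913 29.2968 17.5176 3.6350 0.0000 0.0000 0.0000 0.0000

Δt=0.09757  u=1.08562  d=0.92113  q=0.51099  discount=0.99484
step 7 (expiry): payoffs max(K−S,0) = 39.2913 29.2968 17.5176 3.6350 0.0000 0.0000 0.0000 0.0000
step 6: (k=6,j=0): S=60.7608, (K−S)⁺=34.4992, hold=34.0078 ⇒ V=34.4992 exercise | (k=6,j=1): S=71.6110, (K−S)⁺=23.6490, hold=23.1576 ⇒ V=23.6490 exercise | (k=6,j=2): S=84.3987, (K−S)⁺=10.8613, hold=10.3699 ⇒ V=10.8613 exercise | (k=6,j=3): S=99.4700, (K−S)⁺=0.0000, hold=1.7684 ⇒ V=1.7684 continue | (k=6,j=4): S=117.2326, (K−S)⁺=0.0000, hold=0.0000 ⇒ V=0.0000 continue | (k=6,j=5): S=138.1670, (K−S)⁺=0.0000, hold=0.0000 ⇒ V=0.0000 continue | (k=6,j=6): S=162.8398, (K−S)⁺=0.0000, hold=0.0000 ⇒ V=0.0000 continue  boundary S*=84.3987
step 5: (k=5,j=0): S=65.9632, (K−S)⁺=29.2968, hold=28.8054 ⇒ V=29.2968 exercise | (k=5,j=1): S=77.7424, (K−S)⁺=17.5176, hold=17.0263 ⇒ V=17.5176 exercise | (k=5,j=2): S=91.6250, (K−S)⁺=3.6350, hold=6.1828 ⇒ V=6.1828 continue | (k=5,j=3): S=107.9867, (K−S)⁺=0.0000, hold=0.8603 ⇒ V=0.8603 continue | (k=5,j=4): S=127.2701, (K−S)⁺=0.0000, hold=0.0000 ⇒ V=0.0000 continue | (k=5,j=5): S=149.9970, (K−S)⁺=0.0000, hold=0.0000 ⇒ V=0.0000 continue  boundary S*=77.7424
step 4: (k=4,j=0): S=71.6110, (K−S)⁺=23.6490, hold=23.1576 ⇒ V=23.6490 exercise | (k=4,j=1): S=84.3987, (K−S)⁺=10.8613, hold=11.6651 ⇒ V=11.6651 continue | (k=4,j=2): S=99.4700, (K−S)⁺=0.0000, hold=3.4452 ⇒ V=3.4452 continue | (k=4,j=3): S=117.2326, (K−S)⁺=0.0000, hold=0.4185 ⇒ V=0.4185 continue | (k=4,j=4): S=138.1670, (K−S)⁺=0.0000, hold=0.0000 ⇒ V=0.0000 continue  boundary S*=71.6110
step 3: (k=3,j=0): S=77.7424, (K−S)⁺=17.5176, hold=17.4349 ⇒ V=17.5176 exercise | (k=3,j=1): S=91.6250, (K−S)⁺=3.6350, hold=7.4263 ⇒ V=7.4263 continue | (k=3,j=2): S=107.9867, (K−S)⁺=0.0000, hold=1.8888 ⇒ V=1.8888 continue | (k=3,j=3): S=127.2701, (K−S)⁺=0.0000, hold=0.2036 ⇒ V=0.2036 continue  boundary S*=77.7424
step 2: (k=2,j=0): S=84.3987, (K−S)⁺=10.8613, hold=12.2972 ⇒ V=12.2972 continue | (k=2,j=1): S=99.4700, (K−S)⁺=0.0000, hold=4.5729 ⇒ V=4.5729 continue | (k=2,j=2): S=117.2326, (K−S)⁺=0.0000, hold=1.0224 ⇒ V=1.0224 continue  boundary S*=-
step 1: (k=1,j=0): S=91.6250, (K−S)⁺=3.6350, hold=8.3071 ⇒ V=8.3071 continue | (k=1,j=1): S=107.9867, (K−S)⁺=0.0000, hold=2.7444 ⇒ V=2.7444 continue  boundary S*=-
step 0: (k=0,j=0): S=99.4700, (K−S)⁺=0.0000, hold=5.4364 ⇒ V=5.4364 continue  boundary S*=-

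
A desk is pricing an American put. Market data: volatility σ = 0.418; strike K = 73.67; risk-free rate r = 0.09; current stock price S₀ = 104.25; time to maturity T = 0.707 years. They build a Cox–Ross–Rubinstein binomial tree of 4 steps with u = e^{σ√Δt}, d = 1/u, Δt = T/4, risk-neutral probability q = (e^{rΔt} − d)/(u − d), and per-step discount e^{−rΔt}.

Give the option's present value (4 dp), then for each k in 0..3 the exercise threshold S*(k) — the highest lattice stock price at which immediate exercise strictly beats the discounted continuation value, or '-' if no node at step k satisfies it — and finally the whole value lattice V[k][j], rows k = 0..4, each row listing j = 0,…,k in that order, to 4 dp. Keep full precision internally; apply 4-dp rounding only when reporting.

Δt=0.17675, u=1.19212, d=0.83884, q=0.50157, disc=e^(-rΔt)=0.98422
k=4 terminal: V=max(K-S,0) → 22.0528 0.3140 0.0000 0.0000 0.0000
k=3: j=0 S=61.5340 intr=12.1360 cont=10.9734 V=12.1360[EX]; j=1 S=87.4492 intr=0.0000 cont=0.1541 V=0.1541[hold]; j=2 S=124.2786 intr=0.0000 cont=0.0000 V=0.0000[hold]; j=3 S=176.6189 intr=0.0000 cont=0.0000 V=0.0000[hold]  S*(3)=61.5340
k=2: j=0 S=73.3560 intr=0.3140 cont=6.0296 V=6.0296[hold]; j=1 S=104.2500 intr=0.0000 cont=0.0756 V=0.0756[hold]; j=2 S=148.1551 intr=0.0000 cont=0.0000 V=0.0000[hold]  S*(2)=-
k=1: j=0 S=87.4492 intr=0.0000 cont=2.9952 V=2.9952[hold]; j=1 S=124.2786 intr=0.0000 cont=0.0371 V=0.0371[hold]  S*(1)=-
k=0: j=0 S=104.2500 intr=0.0000 cont=1.4877 V=1.4877[hold]  S*(0)=-

price = 1.4877
boundary = - - - 61.5340
tree:
1.4877
2.9952 0.0371
6.0296 0.0756 0.0000
12.1360 0.1541 0.0000 0.0000
22.0528 0.3140 0.0000 0.0000 0.0000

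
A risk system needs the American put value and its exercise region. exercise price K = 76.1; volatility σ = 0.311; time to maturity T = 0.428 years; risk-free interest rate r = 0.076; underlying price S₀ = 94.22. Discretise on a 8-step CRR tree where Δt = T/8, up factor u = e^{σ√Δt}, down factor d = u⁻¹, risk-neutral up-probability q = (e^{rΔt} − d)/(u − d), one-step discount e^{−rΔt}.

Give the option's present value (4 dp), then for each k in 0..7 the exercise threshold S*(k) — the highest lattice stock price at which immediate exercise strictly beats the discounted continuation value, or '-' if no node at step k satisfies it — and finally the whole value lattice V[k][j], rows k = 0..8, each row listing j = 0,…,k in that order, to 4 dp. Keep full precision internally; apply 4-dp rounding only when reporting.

price = 1.0220
boundary = - - - - - - 61.1925 65.7566
tree:
1.0220
1.7179 0.3623
2.8277 0.6667 0.0732
4.5364 1.2107 0.1501 0.0000
7.0489 2.1617 0.3077 0.0000 0.0000
10.5193 3.7751 0.6309 0.0000 0.0000 0.0000
14.9075 6.3926 1.2936 0.0000 0.0000 0.0000 0.0000
19.1547 10.3434 2.6525 0.0000 0.0000 0.0000 0.0000 0.0000
23.1072 14.9075 5.4390 0.0000 0.0000 0.0000 0.0000 0.0000 0.0000

Δt=0.05350, u=1.07458, d=0.93059, q=0.51032, disc=e^(-rΔt)=0.99594
k=8 terminal: V=max(K-S,0) → 23.1072 14.9075 5.4390 0.0000 0.0000 0.0000 0.0000 0.0000 0.0000
k=7: j=0 S=56.9453 intr=19.1547 cont=18.8459 V=19.1547[EX]; j=1 S=65.7566 intr=10.3434 cont=10.0346 V=10.3434[EX]; j=2 S=75.9313 intr=0.1687 cont=2.6525 V=2.6525[hold]; j=3 S=87.6804 intr=0.0000 cont=0.0000 V=0.0000[hold]; j=4 S=101.2474 intr=0.0000 cont=0.0000 V=0.0000[hold]; j=5 S=116.9137 intr=0.0000 cont=0.0000 V=0.0000[hold]; j=6 S=135.0041 intr=0.0000 cont=0.0000 V=0.0000[hold]; j=7 S=155.8936 intr=0.0000 cont=0.0000 V=0.0000[hold]  S*(7)=65.7566
k=6: j=0 S=61.1925 intr=14.9075 cont=14.5987 V=14.9075[EX]; j=1 S=70.6610 intr=5.4390 cont=6.3926 V=6.3926[hold]; j=2 S=81.5946 intr=0.0000 cont=1.2936 V=1.2936[hold]; j=3 S=94.2200 intr=0.0000 cont=0.0000 V=0.0000[hold]; j=4 S=108.7989 intr=0.0000 cont=0.0000 V=0.0000[hold]; j=5 S=125.6337 intr=0.0000 cont=0.0000 V=0.0000[hold]; j=6 S=145.0734 intr=0.0000 cont=0.0000 V=0.0000[hold]  S*(6)=61.1925
k=5: j=0 S=65.7566 intr=10.3434 cont=10.5193 V=10.5193[hold]; j=1 S=75.9313 intr=0.1687 cont=3.7751 V=3.7751[hold]; j=2 S=87.6804 intr=0.0000 cont=0.6309 V=0.6309[hold]; j=3 S=101.2474 intr=0.0000 cont=0.0000 V=0.0000[hold]; j=4 S=116.9137 intr=0.0000 cont=0.0000 V=0.0000[hold]; j=5 S=135.0041 intr=0.0000 cont=0.0000 V=0.0000[hold]  S*(5)=-
k=4: j=0 S=70.6610 intr=5.4390 cont=7.0489 V=7.0489[hold]; j=1 S=81.5946 intr=0.0000 cont=2.1617 V=2.1617[hold]; j=2 S=94.2200 intr=0.0000 cont=0.3077 V=0.3077[hold]; j=3 S=108.7989 intr=0.0000 cont=0.0000 V=0.0000[hold]; j=4 S=125.6337 intr=0.0000 cont=0.0000 V=0.0000[hold]  S*(4)=-
k=3: j=0 S=75.9313 intr=0.1687 cont=4.5364 V=4.5364[hold]; j=1 S=87.6804 intr=0.0000 cont=1.2107 V=1.2107[hold]; j=2 S=101.2474 intr=0.0000 cont=0.1501 V=0.1501[hold]; j=3 S=116.9137 intr=0.0000 cont=0.0000 V=0.0000[hold]  S*(3)=-
k=2: j=0 S=81.5946 intr=0.0000 cont=2.8277 V=2.8277[hold]; j=1 S=94.2200 intr=0.0000 cont=0.6667 V=0.6667[hold]; j=2 S=108.7989 intr=0.0000 cont=0.0732 V=0.0732[hold]  S*(2)=-
k=1: j=0 S=87.6804 intr=0.0000 cont=1.7179 V=1.7179[hold]; j=1 S=101.2474 intr=0.0000 cont=0.3623 V=0.3623[hold]  S*(1)=-
k=0: j=0 S=94.2200 intr=0.0000 cont=1.0220 V=1.0220[hold]  S*(0)=-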